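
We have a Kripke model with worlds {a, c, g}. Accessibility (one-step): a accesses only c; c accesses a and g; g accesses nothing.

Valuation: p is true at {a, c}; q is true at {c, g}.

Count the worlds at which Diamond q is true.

2

a: successors {c}; q there: c:T. ✓
c: successors {a, g}; q there: a:F, g:T. ✓
g: no successors, so Diamond q fails. ✗
Satisfying worlds: {a, c}.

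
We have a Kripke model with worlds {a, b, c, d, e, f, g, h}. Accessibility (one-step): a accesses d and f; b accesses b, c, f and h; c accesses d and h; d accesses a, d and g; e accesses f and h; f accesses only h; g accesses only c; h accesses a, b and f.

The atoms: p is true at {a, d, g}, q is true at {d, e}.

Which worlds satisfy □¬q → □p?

a: □¬q is F, □p is F. ✓
b: □¬q is T, □p is F. ✗
c: □¬q is F, □p is F. ✓
d: □¬q is F, □p is T. ✓
e: □¬q is T, □p is F. ✗
f: □¬q is T, □p is F. ✗
g: □¬q is T, □p is F. ✗
h: □¬q is T, □p is F. ✗

{a, c, d}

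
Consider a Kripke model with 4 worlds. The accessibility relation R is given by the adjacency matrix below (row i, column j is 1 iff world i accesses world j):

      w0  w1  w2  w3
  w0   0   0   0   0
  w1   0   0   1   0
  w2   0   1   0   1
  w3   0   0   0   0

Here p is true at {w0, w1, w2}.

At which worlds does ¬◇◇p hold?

w0: ◇◇p is F. ✓
w1: ◇◇p is T. ✗
w2: ◇◇p is T. ✗
w3: ◇◇p is F. ✓

{w0, w3}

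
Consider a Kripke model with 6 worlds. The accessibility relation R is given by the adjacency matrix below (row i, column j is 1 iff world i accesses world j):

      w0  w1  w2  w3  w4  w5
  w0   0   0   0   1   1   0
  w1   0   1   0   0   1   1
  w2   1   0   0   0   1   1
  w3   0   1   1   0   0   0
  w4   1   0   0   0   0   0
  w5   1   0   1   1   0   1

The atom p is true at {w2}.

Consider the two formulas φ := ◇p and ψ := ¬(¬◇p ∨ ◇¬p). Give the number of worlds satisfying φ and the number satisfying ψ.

For ◇p:
w0: successors {w3, w4}; p there: w3:F, w4:F. ✗
w1: successors {w1, w4, w5}; p there: w1:F, w4:F, w5:F. ✗
w2: successors {w0, w4, w5}; p there: w0:F, w4:F, w5:F. ✗
w3: successors {w1, w2}; p there: w1:F, w2:T. ✓
w4: successors {w0}; p there: w0:F. ✗
w5: successors {w0, w2, w3, w5}; p there: w0:F, w2:T, w3:F, w5:F. ✓
— 2 worlds.
For ¬(¬◇p ∨ ◇¬p):
w0: ¬◇p ∨ ◇¬p is T. ✗
w1: ¬◇p ∨ ◇¬p is T. ✗
w2: ¬◇p ∨ ◇¬p is T. ✗
w3: ¬◇p ∨ ◇¬p is T. ✗
w4: ¬◇p ∨ ◇¬p is T. ✗
w5: ¬◇p ∨ ◇¬p is T. ✗
— 0 worlds.

2 and 0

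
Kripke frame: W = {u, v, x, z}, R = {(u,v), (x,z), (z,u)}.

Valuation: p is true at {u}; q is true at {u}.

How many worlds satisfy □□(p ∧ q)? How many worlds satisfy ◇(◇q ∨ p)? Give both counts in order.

3 and 2

For □□(p ∧ q):
u: successors {v}; □(p ∧ q) there: v:T. ✓
v: no successors, so □□(p ∧ q) holds vacuously. ✓
x: successors {z}; □(p ∧ q) there: z:T. ✓
z: successors {u}; □(p ∧ q) there: u:F. ✗
— 3 worlds.
For ◇(◇q ∨ p):
u: successors {v}; ◇q ∨ p there: v:F. ✗
v: no successors, so ◇(◇q ∨ p) fails. ✗
x: successors {z}; ◇q ∨ p there: z:T. ✓
z: successors {u}; ◇q ∨ p there: u:T. ✓
— 2 worlds.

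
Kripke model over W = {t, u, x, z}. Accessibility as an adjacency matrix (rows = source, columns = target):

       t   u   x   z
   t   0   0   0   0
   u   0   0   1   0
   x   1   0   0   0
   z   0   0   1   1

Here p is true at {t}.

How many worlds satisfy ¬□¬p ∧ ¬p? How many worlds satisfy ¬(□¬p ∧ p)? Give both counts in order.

For ¬□¬p ∧ ¬p:
t: ¬□¬p is F, ¬p is F. ✗
u: ¬□¬p is F, ¬p is T. ✗
x: ¬□¬p is T, ¬p is T. ✓
z: ¬□¬p is F, ¬p is T. ✗
— 1 world.
For ¬(□¬p ∧ p):
t: □¬p ∧ p is T. ✗
u: □¬p ∧ p is F. ✓
x: □¬p ∧ p is F. ✓
z: □¬p ∧ p is F. ✓
— 3 worlds.

1 and 3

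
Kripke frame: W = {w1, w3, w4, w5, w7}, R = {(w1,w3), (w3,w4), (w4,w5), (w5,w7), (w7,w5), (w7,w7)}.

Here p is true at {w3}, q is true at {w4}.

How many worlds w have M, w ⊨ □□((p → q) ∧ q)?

1

w1: successors {w3}; □((p → q) ∧ q) there: w3:T. ✓
w3: successors {w4}; □((p → q) ∧ q) there: w4:F. ✗
w4: successors {w5}; □((p → q) ∧ q) there: w5:F. ✗
w5: successors {w7}; □((p → q) ∧ q) there: w7:F. ✗
w7: successors {w5, w7}; □((p → q) ∧ q) there: w5:F, w7:F. ✗
Satisfying worlds: {w1}.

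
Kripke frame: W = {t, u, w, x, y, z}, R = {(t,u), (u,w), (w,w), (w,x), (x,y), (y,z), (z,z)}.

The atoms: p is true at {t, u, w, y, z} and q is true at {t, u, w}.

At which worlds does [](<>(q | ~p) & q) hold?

t: successors {u}; <>(q | ~p) & q there: u:T. ✓
u: successors {w}; <>(q | ~p) & q there: w:T. ✓
w: successors {w, x}; <>(q | ~p) & q there: w:T, x:F. ✗
x: successors {y}; <>(q | ~p) & q there: y:F. ✗
y: successors {z}; <>(q | ~p) & q there: z:F. ✗
z: successors {z}; <>(q | ~p) & q there: z:F. ✗

{t, u}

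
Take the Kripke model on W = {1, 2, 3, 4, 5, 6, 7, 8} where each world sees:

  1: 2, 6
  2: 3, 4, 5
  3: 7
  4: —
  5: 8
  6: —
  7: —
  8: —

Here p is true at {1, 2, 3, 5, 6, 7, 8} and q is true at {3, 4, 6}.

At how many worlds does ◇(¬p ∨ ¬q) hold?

4

1: successors {2, 6}; ¬p ∨ ¬q there: 2:T, 6:F. ✓
2: successors {3, 4, 5}; ¬p ∨ ¬q there: 3:F, 4:T, 5:T. ✓
3: successors {7}; ¬p ∨ ¬q there: 7:T. ✓
4: no successors, so ◇(¬p ∨ ¬q) fails. ✗
5: successors {8}; ¬p ∨ ¬q there: 8:T. ✓
6: no successors, so ◇(¬p ∨ ¬q) fails. ✗
7: no successors, so ◇(¬p ∨ ¬q) fails. ✗
8: no successors, so ◇(¬p ∨ ¬q) fails. ✗
Satisfying worlds: {1, 2, 3, 5}.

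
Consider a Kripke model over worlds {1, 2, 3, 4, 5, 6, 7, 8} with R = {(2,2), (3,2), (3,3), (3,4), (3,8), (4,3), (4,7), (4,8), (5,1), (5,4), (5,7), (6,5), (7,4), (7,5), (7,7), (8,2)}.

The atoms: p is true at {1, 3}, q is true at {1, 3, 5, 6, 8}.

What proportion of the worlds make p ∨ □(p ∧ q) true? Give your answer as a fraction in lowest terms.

1/4

1: p is T, □(p ∧ q) is T. ✓
2: p is F, □(p ∧ q) is F. ✗
3: p is T, □(p ∧ q) is F. ✓
4: p is F, □(p ∧ q) is F. ✗
5: p is F, □(p ∧ q) is F. ✗
6: p is F, □(p ∧ q) is F. ✗
7: p is F, □(p ∧ q) is F. ✗
8: p is F, □(p ∧ q) is F. ✗
That's 2 of 8 worlds, so 2/8 = 1/4.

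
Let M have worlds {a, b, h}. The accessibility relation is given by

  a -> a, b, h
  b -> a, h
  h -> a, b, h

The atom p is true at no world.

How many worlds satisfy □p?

0

a: successors {a, b, h}; p there: a:F, b:F, h:F. ✗
b: successors {a, h}; p there: a:F, h:F. ✗
h: successors {a, b, h}; p there: a:F, b:F, h:F. ✗
Satisfying worlds: ∅.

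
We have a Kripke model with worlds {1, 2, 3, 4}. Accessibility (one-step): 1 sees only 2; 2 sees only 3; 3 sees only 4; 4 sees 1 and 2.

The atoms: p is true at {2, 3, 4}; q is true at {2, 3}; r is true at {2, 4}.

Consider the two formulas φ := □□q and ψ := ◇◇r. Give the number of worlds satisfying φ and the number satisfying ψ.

For □□q:
1: successors {2}; □q there: 2:T. ✓
2: successors {3}; □q there: 3:F. ✗
3: successors {4}; □q there: 4:F. ✗
4: successors {1, 2}; □q there: 1:T, 2:T. ✓
— 2 worlds.
For ◇◇r:
1: successors {2}; ◇r there: 2:F. ✗
2: successors {3}; ◇r there: 3:T. ✓
3: successors {4}; ◇r there: 4:T. ✓
4: successors {1, 2}; ◇r there: 1:T, 2:F. ✓
— 3 worlds.

2 and 3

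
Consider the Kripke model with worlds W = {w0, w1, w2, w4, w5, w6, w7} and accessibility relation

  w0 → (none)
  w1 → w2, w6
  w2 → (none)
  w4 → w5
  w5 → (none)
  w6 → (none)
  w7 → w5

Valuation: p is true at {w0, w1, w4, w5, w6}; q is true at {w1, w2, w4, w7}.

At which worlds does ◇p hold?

w0: no successors, so ◇p fails. ✗
w1: successors {w2, w6}; p there: w2:F, w6:T. ✓
w2: no successors, so ◇p fails. ✗
w4: successors {w5}; p there: w5:T. ✓
w5: no successors, so ◇p fails. ✗
w6: no successors, so ◇p fails. ✗
w7: successors {w5}; p there: w5:T. ✓

{w1, w4, w7}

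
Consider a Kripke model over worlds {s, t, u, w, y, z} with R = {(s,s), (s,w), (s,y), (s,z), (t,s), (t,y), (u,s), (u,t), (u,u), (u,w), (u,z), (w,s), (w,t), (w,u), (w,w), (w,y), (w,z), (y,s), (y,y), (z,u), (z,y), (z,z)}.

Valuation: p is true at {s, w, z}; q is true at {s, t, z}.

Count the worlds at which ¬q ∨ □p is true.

s: ¬q is F, □p is F. ✗
t: ¬q is F, □p is F. ✗
u: ¬q is T, □p is F. ✓
w: ¬q is T, □p is F. ✓
y: ¬q is T, □p is F. ✓
z: ¬q is F, □p is F. ✗
Satisfying worlds: {u, w, y}.

3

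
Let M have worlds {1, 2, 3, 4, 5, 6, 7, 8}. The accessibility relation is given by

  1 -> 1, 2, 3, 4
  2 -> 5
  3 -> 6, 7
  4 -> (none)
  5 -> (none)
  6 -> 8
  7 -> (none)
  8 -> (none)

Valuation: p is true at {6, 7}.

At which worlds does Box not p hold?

1: successors {1, 2, 3, 4}; not p there: 1:T, 2:T, 3:T, 4:T. ✓
2: successors {5}; not p there: 5:T. ✓
3: successors {6, 7}; not p there: 6:F, 7:F. ✗
4: no successors, so Box not p holds vacuously. ✓
5: no successors, so Box not p holds vacuously. ✓
6: successors {8}; not p there: 8:T. ✓
7: no successors, so Box not p holds vacuously. ✓
8: no successors, so Box not p holds vacuously. ✓

{1, 2, 4, 5, 6, 7, 8}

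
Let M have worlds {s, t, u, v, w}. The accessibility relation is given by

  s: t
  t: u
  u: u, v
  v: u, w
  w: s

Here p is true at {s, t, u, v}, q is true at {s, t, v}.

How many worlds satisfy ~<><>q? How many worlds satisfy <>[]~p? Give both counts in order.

For ~<><>q:
s: <><>q is F. ✓
t: <><>q is T. ✗
u: <><>q is T. ✗
v: <><>q is T. ✗
w: <><>q is T. ✗
— 1 world.
For <>[]~p:
s: successors {t}; []~p there: t:F. ✗
t: successors {u}; []~p there: u:F. ✗
u: successors {u, v}; []~p there: u:F, v:F. ✗
v: successors {u, w}; []~p there: u:F, w:F. ✗
w: successors {s}; []~p there: s:F. ✗
— 0 worlds.

1 and 0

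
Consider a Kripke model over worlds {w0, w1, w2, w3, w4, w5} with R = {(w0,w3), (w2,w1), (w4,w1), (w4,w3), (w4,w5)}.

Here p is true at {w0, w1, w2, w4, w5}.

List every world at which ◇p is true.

{w2, w4}

w0: successors {w3}; p there: w3:F. ✗
w1: no successors, so ◇p fails. ✗
w2: successors {w1}; p there: w1:T. ✓
w3: no successors, so ◇p fails. ✗
w4: successors {w1, w3, w5}; p there: w1:T, w3:F, w5:T. ✓
w5: no successors, so ◇p fails. ✗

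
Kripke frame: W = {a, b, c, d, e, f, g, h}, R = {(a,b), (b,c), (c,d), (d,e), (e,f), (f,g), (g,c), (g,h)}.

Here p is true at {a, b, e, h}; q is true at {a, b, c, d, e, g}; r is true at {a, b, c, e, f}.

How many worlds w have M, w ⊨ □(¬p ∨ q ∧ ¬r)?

5

a: successors {b}; ¬p ∨ q ∧ ¬r there: b:F. ✗
b: successors {c}; ¬p ∨ q ∧ ¬r there: c:T. ✓
c: successors {d}; ¬p ∨ q ∧ ¬r there: d:T. ✓
d: successors {e}; ¬p ∨ q ∧ ¬r there: e:F. ✗
e: successors {f}; ¬p ∨ q ∧ ¬r there: f:T. ✓
f: successors {g}; ¬p ∨ q ∧ ¬r there: g:T. ✓
g: successors {c, h}; ¬p ∨ q ∧ ¬r there: c:T, h:F. ✗
h: no successors, so □(¬p ∨ q ∧ ¬r) holds vacuously. ✓
Satisfying worlds: {b, c, e, f, h}.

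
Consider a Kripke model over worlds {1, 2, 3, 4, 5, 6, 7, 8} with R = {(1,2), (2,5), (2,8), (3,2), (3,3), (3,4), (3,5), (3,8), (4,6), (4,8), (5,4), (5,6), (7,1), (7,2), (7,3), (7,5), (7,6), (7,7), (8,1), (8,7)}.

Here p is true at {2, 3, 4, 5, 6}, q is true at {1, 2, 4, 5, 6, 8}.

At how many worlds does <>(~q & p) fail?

1: successors {2}; ~q & p there: 2:F. ✗
2: successors {5, 8}; ~q & p there: 5:F, 8:F. ✗
3: successors {2, 3, 4, 5, 8}; ~q & p there: 2:F, 3:T, 4:F, 5:F, 8:F. ✓
4: successors {6, 8}; ~q & p there: 6:F, 8:F. ✗
5: successors {4, 6}; ~q & p there: 4:F, 6:F. ✗
6: no successors, so <>(~q & p) fails. ✗
7: successors {1, 2, 3, 5, 6, 7}; ~q & p there: 1:F, 2:F, 3:T, 5:F, 6:F, 7:F. ✓
8: successors {1, 7}; ~q & p there: 1:F, 7:F. ✗
Satisfying worlds: {3, 7}.
So <>(~q & p) fails at the other 6 worlds.

6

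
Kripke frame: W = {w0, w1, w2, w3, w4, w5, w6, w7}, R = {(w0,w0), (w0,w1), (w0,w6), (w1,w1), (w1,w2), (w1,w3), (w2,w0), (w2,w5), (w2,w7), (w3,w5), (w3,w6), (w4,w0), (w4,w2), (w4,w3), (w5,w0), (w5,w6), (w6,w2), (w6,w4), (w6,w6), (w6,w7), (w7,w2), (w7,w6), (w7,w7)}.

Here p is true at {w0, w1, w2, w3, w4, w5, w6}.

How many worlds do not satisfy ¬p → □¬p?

1

w0: ¬p is F, □¬p is F. ✓
w1: ¬p is F, □¬p is F. ✓
w2: ¬p is F, □¬p is F. ✓
w3: ¬p is F, □¬p is F. ✓
w4: ¬p is F, □¬p is F. ✓
w5: ¬p is F, □¬p is F. ✓
w6: ¬p is F, □¬p is F. ✓
w7: ¬p is T, □¬p is F. ✗
Satisfying worlds: {w0, w1, w2, w3, w4, w5, w6}.
So ¬p → □¬p fails at the other 1 world.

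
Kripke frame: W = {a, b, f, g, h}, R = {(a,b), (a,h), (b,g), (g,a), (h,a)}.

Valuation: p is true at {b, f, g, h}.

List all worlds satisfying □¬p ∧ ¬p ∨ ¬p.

{a}

a: □¬p ∧ ¬p is F, ¬p is T. ✓
b: □¬p ∧ ¬p is F, ¬p is F. ✗
f: □¬p ∧ ¬p is F, ¬p is F. ✗
g: □¬p ∧ ¬p is F, ¬p is F. ✗
h: □¬p ∧ ¬p is F, ¬p is F. ✗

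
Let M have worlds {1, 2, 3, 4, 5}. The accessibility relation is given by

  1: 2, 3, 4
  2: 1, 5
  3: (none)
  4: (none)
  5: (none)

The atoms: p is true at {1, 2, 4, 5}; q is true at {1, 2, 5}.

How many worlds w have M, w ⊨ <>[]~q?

1: successors {2, 3, 4}; []~q there: 2:F, 3:T, 4:T. ✓
2: successors {1, 5}; []~q there: 1:F, 5:T. ✓
3: no successors, so <>[]~q fails. ✗
4: no successors, so <>[]~q fails. ✗
5: no successors, so <>[]~q fails. ✗
Satisfying worlds: {1, 2}.

2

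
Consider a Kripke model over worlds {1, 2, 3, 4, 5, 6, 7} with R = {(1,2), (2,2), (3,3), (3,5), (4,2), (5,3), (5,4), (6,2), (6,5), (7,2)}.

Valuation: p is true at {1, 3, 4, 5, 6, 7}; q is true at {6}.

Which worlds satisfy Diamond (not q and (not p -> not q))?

1: successors {2}; not q and (not p -> not q) there: 2:T. ✓
2: successors {2}; not q and (not p -> not q) there: 2:T. ✓
3: successors {3, 5}; not q and (not p -> not q) there: 3:T, 5:T. ✓
4: successors {2}; not q and (not p -> not q) there: 2:T. ✓
5: successors {3, 4}; not q and (not p -> not q) there: 3:T, 4:T. ✓
6: successors {2, 5}; not q and (not p -> not q) there: 2:T, 5:T. ✓
7: successors {2}; not q and (not p -> not q) there: 2:T. ✓

{1, 2, 3, 4, 5, 6, 7}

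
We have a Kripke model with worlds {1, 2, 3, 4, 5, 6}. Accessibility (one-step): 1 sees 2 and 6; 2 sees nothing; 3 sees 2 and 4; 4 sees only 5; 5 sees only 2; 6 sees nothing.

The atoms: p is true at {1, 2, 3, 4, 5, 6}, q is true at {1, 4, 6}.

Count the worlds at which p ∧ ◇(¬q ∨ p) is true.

1: p is T, ◇(¬q ∨ p) is T. ✓
2: p is T, ◇(¬q ∨ p) is F. ✗
3: p is T, ◇(¬q ∨ p) is T. ✓
4: p is T, ◇(¬q ∨ p) is T. ✓
5: p is T, ◇(¬q ∨ p) is T. ✓
6: p is T, ◇(¬q ∨ p) is F. ✗
Satisfying worlds: {1, 3, 4, 5}.

4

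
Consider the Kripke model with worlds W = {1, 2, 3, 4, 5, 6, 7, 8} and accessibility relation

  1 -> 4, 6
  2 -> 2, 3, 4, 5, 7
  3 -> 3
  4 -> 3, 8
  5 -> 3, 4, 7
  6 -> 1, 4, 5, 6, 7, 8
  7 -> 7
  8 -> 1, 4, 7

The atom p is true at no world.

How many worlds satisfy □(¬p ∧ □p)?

0

1: successors {4, 6}; ¬p ∧ □p there: 4:F, 6:F. ✗
2: successors {2, 3, 4, 5, 7}; ¬p ∧ □p there: 2:F, 3:F, 4:F, 5:F, 7:F. ✗
3: successors {3}; ¬p ∧ □p there: 3:F. ✗
4: successors {3, 8}; ¬p ∧ □p there: 3:F, 8:F. ✗
5: successors {3, 4, 7}; ¬p ∧ □p there: 3:F, 4:F, 7:F. ✗
6: successors {1, 4, 5, 6, 7, 8}; ¬p ∧ □p there: 1:F, 4:F, 5:F, 6:F, 7:F, 8:F. ✗
7: successors {7}; ¬p ∧ □p there: 7:F. ✗
8: successors {1, 4, 7}; ¬p ∧ □p there: 1:F, 4:F, 7:F. ✗
Satisfying worlds: ∅.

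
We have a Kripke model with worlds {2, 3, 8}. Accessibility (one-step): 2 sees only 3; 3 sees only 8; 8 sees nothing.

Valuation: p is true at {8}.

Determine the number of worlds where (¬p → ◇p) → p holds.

2: ¬p → ◇p is F, p is F. ✓
3: ¬p → ◇p is T, p is F. ✗
8: ¬p → ◇p is T, p is T. ✓
Satisfying worlds: {2, 8}.

2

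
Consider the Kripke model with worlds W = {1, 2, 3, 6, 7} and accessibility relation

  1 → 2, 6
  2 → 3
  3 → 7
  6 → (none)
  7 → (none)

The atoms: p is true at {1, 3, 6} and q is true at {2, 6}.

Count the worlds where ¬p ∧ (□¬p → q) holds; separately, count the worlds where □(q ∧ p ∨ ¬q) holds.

For ¬p ∧ (□¬p → q):
1: ¬p is F, □¬p → q is T. ✗
2: ¬p is T, □¬p → q is T. ✓
3: ¬p is F, □¬p → q is F. ✗
6: ¬p is F, □¬p → q is T. ✗
7: ¬p is T, □¬p → q is F. ✗
— 1 world.
For □(q ∧ p ∨ ¬q):
1: successors {2, 6}; q ∧ p ∨ ¬q there: 2:F, 6:T. ✗
2: successors {3}; q ∧ p ∨ ¬q there: 3:T. ✓
3: successors {7}; q ∧ p ∨ ¬q there: 7:T. ✓
6: no successors, so □(q ∧ p ∨ ¬q) holds vacuously. ✓
7: no successors, so □(q ∧ p ∨ ¬q) holds vacuously. ✓
— 4 worlds.

1 and 4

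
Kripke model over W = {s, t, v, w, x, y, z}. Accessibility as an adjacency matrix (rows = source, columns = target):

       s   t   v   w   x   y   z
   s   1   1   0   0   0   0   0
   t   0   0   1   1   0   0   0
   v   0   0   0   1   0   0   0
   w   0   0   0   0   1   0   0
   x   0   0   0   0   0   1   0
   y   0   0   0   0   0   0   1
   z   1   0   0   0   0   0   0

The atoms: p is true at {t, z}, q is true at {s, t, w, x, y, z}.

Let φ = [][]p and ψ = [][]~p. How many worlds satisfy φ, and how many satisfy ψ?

1 and 4

For [][]p:
s: successors {s, t}; []p there: s:F, t:F. ✗
t: successors {v, w}; []p there: v:F, w:F. ✗
v: successors {w}; []p there: w:F. ✗
w: successors {x}; []p there: x:F. ✗
x: successors {y}; []p there: y:T. ✓
y: successors {z}; []p there: z:F. ✗
z: successors {s}; []p there: s:F. ✗
— 1 world.
For [][]~p:
s: successors {s, t}; []~p there: s:F, t:T. ✗
t: successors {v, w}; []~p there: v:T, w:T. ✓
v: successors {w}; []~p there: w:T. ✓
w: successors {x}; []~p there: x:T. ✓
x: successors {y}; []~p there: y:F. ✗
y: successors {z}; []~p there: z:T. ✓
z: successors {s}; []~p there: s:F. ✗
— 4 worlds.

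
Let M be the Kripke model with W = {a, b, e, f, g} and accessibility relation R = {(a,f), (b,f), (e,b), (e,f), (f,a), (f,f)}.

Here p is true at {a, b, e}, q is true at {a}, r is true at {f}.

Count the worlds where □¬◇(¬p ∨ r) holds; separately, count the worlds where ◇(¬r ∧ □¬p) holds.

For □¬◇(¬p ∨ r):
a: successors {f}; ¬◇(¬p ∨ r) there: f:F. ✗
b: successors {f}; ¬◇(¬p ∨ r) there: f:F. ✗
e: successors {b, f}; ¬◇(¬p ∨ r) there: b:F, f:F. ✗
f: successors {a, f}; ¬◇(¬p ∨ r) there: a:F, f:F. ✗
g: no successors, so □¬◇(¬p ∨ r) holds vacuously. ✓
— 1 world.
For ◇(¬r ∧ □¬p):
a: successors {f}; ¬r ∧ □¬p there: f:F. ✗
b: successors {f}; ¬r ∧ □¬p there: f:F. ✗
e: successors {b, f}; ¬r ∧ □¬p there: b:T, f:F. ✓
f: successors {a, f}; ¬r ∧ □¬p there: a:T, f:F. ✓
g: no successors, so ◇(¬r ∧ □¬p) fails. ✗
— 2 worlds.

1 and 2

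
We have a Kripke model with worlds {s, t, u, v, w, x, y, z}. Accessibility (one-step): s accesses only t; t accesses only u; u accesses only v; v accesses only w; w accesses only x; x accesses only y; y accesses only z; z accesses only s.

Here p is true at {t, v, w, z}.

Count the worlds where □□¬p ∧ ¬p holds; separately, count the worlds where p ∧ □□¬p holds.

For □□¬p ∧ ¬p:
s: □□¬p is T, ¬p is T. ✓
t: □□¬p is F, ¬p is F. ✗
u: □□¬p is F, ¬p is T. ✗
v: □□¬p is T, ¬p is F. ✗
w: □□¬p is T, ¬p is F. ✗
x: □□¬p is F, ¬p is T. ✗
y: □□¬p is T, ¬p is T. ✓
z: □□¬p is F, ¬p is F. ✗
— 2 worlds.
For p ∧ □□¬p:
s: p is F, □□¬p is T. ✗
t: p is T, □□¬p is F. ✗
u: p is F, □□¬p is F. ✗
v: p is T, □□¬p is T. ✓
w: p is T, □□¬p is T. ✓
x: p is F, □□¬p is F. ✗
y: p is F, □□¬p is T. ✗
z: p is T, □□¬p is F. ✗
— 2 worlds.

2 and 2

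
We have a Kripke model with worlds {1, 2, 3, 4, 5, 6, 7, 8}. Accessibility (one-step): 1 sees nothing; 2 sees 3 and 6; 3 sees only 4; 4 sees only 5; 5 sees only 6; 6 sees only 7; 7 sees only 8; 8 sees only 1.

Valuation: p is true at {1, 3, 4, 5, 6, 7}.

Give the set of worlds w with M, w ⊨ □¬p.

1: no successors, so □¬p holds vacuously. ✓
2: successors {3, 6}; ¬p there: 3:F, 6:F. ✗
3: successors {4}; ¬p there: 4:F. ✗
4: successors {5}; ¬p there: 5:F. ✗
5: successors {6}; ¬p there: 6:F. ✗
6: successors {7}; ¬p there: 7:F. ✗
7: successors {8}; ¬p there: 8:T. ✓
8: successors {1}; ¬p there: 1:F. ✗

{1, 7}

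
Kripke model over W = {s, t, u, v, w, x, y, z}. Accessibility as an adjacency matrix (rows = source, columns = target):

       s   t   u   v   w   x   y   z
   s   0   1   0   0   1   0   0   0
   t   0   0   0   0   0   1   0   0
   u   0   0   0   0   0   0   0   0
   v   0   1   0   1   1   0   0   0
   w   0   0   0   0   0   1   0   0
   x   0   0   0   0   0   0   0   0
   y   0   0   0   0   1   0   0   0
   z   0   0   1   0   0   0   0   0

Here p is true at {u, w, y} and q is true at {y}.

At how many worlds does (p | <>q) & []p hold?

s: p | <>q is F, []p is F. ✗
t: p | <>q is F, []p is F. ✗
u: p | <>q is T, []p is T. ✓
v: p | <>q is F, []p is F. ✗
w: p | <>q is T, []p is F. ✗
x: p | <>q is F, []p is T. ✗
y: p | <>q is T, []p is T. ✓
z: p | <>q is F, []p is T. ✗
Satisfying worlds: {u, y}.

2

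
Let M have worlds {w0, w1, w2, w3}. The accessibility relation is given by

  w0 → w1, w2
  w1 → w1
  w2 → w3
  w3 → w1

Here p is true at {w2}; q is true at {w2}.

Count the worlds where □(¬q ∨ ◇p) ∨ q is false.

1

w0: □(¬q ∨ ◇p) is F, q is F. ✗
w1: □(¬q ∨ ◇p) is T, q is F. ✓
w2: □(¬q ∨ ◇p) is T, q is T. ✓
w3: □(¬q ∨ ◇p) is T, q is F. ✓
Satisfying worlds: {w1, w2, w3}.
So □(¬q ∨ ◇p) ∨ q fails at the other 1 world.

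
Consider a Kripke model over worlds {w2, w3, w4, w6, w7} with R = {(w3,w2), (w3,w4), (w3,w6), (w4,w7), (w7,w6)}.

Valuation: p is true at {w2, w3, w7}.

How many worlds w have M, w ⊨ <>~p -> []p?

w2: <>~p is F, []p is T. ✓
w3: <>~p is T, []p is F. ✗
w4: <>~p is F, []p is T. ✓
w6: <>~p is F, []p is T. ✓
w7: <>~p is T, []p is F. ✗
Satisfying worlds: {w2, w4, w6}.

3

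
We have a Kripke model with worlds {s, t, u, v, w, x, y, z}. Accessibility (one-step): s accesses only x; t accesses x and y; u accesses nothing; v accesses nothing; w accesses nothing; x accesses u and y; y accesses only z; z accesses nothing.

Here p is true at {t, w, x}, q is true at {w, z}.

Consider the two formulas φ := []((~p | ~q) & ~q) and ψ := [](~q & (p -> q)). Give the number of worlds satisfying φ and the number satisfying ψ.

7 and 5

For []((~p | ~q) & ~q):
s: successors {x}; (~p | ~q) & ~q there: x:T. ✓
t: successors {x, y}; (~p | ~q) & ~q there: x:T, y:T. ✓
u: no successors, so []((~p | ~q) & ~q) holds vacuously. ✓
v: no successors, so []((~p | ~q) & ~q) holds vacuously. ✓
w: no successors, so []((~p | ~q) & ~q) holds vacuously. ✓
x: successors {u, y}; (~p | ~q) & ~q there: u:T, y:T. ✓
y: successors {z}; (~p | ~q) & ~q there: z:F. ✗
z: no successors, so []((~p | ~q) & ~q) holds vacuously. ✓
— 7 worlds.
For [](~q & (p -> q)):
s: successors {x}; ~q & (p -> q) there: x:F. ✗
t: successors {x, y}; ~q & (p -> q) there: x:F, y:T. ✗
u: no successors, so [](~q & (p -> q)) holds vacuously. ✓
v: no successors, so [](~q & (p -> q)) holds vacuously. ✓
w: no successors, so [](~q & (p -> q)) holds vacuously. ✓
x: successors {u, y}; ~q & (p -> q) there: u:T, y:T. ✓
y: successors {z}; ~q & (p -> q) there: z:F. ✗
z: no successors, so [](~q & (p -> q)) holds vacuously. ✓
— 5 worlds.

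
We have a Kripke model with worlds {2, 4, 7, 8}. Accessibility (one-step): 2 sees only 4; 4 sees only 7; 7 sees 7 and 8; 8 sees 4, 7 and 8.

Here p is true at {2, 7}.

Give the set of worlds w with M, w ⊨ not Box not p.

2: Box not p is T. ✗
4: Box not p is F. ✓
7: Box not p is F. ✓
8: Box not p is F. ✓

{4, 7, 8}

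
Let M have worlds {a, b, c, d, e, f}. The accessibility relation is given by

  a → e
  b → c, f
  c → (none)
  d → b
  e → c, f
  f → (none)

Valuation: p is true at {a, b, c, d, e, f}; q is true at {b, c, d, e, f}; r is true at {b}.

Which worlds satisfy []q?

{a, b, c, d, e, f}

a: successors {e}; q there: e:T. ✓
b: successors {c, f}; q there: c:T, f:T. ✓
c: no successors, so []q holds vacuously. ✓
d: successors {b}; q there: b:T. ✓
e: successors {c, f}; q there: c:T, f:T. ✓
f: no successors, so []q holds vacuously. ✓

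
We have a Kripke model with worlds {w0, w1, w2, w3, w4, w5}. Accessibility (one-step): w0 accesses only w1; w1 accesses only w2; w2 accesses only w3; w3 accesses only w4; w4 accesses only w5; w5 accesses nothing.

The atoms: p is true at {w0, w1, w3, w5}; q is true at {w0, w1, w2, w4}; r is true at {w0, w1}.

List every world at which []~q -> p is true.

w0: []~q is F, p is T. ✓
w1: []~q is F, p is T. ✓
w2: []~q is T, p is F. ✗
w3: []~q is F, p is T. ✓
w4: []~q is T, p is F. ✗
w5: []~q is T, p is T. ✓

{w0, w1, w3, w5}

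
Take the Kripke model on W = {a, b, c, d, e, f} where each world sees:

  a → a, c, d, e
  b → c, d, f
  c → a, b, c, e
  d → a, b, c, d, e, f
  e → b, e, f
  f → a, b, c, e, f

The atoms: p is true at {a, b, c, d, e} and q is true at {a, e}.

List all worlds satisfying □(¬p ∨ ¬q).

{b}

a: successors {a, c, d, e}; ¬p ∨ ¬q there: a:F, c:T, d:T, e:F. ✗
b: successors {c, d, f}; ¬p ∨ ¬q there: c:T, d:T, f:T. ✓
c: successors {a, b, c, e}; ¬p ∨ ¬q there: a:F, b:T, c:T, e:F. ✗
d: successors {a, b, c, d, e, f}; ¬p ∨ ¬q there: a:F, b:T, c:T, d:T, e:F, f:T. ✗
e: successors {b, e, f}; ¬p ∨ ¬q there: b:T, e:F, f:T. ✗
f: successors {a, b, c, e, f}; ¬p ∨ ¬q there: a:F, b:T, c:T, e:F, f:T. ✗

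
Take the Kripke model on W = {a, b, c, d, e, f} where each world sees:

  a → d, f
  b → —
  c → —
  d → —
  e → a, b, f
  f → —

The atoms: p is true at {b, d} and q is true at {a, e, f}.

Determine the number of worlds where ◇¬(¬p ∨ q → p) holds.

a: successors {d, f}; ¬(¬p ∨ q → p) there: d:F, f:T. ✓
b: no successors, so ◇¬(¬p ∨ q → p) fails. ✗
c: no successors, so ◇¬(¬p ∨ q → p) fails. ✗
d: no successors, so ◇¬(¬p ∨ q → p) fails. ✗
e: successors {a, b, f}; ¬(¬p ∨ q → p) there: a:T, b:F, f:T. ✓
f: no successors, so ◇¬(¬p ∨ q → p) fails. ✗
Satisfying worlds: {a, e}.

2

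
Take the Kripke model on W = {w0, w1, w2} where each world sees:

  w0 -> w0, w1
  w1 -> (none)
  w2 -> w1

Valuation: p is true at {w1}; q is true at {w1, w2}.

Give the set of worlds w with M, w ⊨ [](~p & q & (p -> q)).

w0: successors {w0, w1}; ~p & q & (p -> q) there: w0:F, w1:F. ✗
w1: no successors, so [](~p & q & (p -> q)) holds vacuously. ✓
w2: successors {w1}; ~p & q & (p -> q) there: w1:F. ✗

{w1}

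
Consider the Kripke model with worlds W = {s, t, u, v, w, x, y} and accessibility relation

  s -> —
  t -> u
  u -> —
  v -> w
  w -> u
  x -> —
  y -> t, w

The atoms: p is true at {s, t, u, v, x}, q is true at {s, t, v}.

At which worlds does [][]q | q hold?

{s, t, u, v, w, x}

s: [][]q is T, q is T. ✓
t: [][]q is T, q is T. ✓
u: [][]q is T, q is F. ✓
v: [][]q is F, q is T. ✓
w: [][]q is T, q is F. ✓
x: [][]q is T, q is F. ✓
y: [][]q is F, q is F. ✗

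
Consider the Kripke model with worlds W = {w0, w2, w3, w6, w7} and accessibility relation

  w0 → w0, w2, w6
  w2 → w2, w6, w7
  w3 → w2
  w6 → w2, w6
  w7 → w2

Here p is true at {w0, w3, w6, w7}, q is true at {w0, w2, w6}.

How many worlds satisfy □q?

4

w0: successors {w0, w2, w6}; q there: w0:T, w2:T, w6:T. ✓
w2: successors {w2, w6, w7}; q there: w2:T, w6:T, w7:F. ✗
w3: successors {w2}; q there: w2:T. ✓
w6: successors {w2, w6}; q there: w2:T, w6:T. ✓
w7: successors {w2}; q there: w2:T. ✓
Satisfying worlds: {w0, w3, w6, w7}.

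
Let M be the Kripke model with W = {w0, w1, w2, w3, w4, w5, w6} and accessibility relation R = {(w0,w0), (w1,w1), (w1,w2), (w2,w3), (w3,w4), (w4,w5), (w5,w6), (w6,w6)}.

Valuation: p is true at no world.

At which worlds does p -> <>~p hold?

w0: p is F, <>~p is T. ✓
w1: p is F, <>~p is T. ✓
w2: p is F, <>~p is T. ✓
w3: p is F, <>~p is T. ✓
w4: p is F, <>~p is T. ✓
w5: p is F, <>~p is T. ✓
w6: p is F, <>~p is T. ✓

{w0, w1, w2, w3, w4, w5, w6}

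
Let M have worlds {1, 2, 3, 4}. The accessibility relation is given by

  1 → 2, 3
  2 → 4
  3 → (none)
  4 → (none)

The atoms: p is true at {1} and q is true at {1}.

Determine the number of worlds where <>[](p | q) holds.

1: successors {2, 3}; [](p | q) there: 2:F, 3:T. ✓
2: successors {4}; [](p | q) there: 4:T. ✓
3: no successors, so <>[](p | q) fails. ✗
4: no successors, so <>[](p | q) fails. ✗
Satisfying worlds: {1, 2}.

2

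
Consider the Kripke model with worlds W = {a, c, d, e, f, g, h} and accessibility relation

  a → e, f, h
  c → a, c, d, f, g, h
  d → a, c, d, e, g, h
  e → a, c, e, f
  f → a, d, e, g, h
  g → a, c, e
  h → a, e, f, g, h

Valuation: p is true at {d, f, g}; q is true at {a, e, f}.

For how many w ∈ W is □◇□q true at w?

0

a: successors {e, f, h}; ◇□q there: e:F, f:F, h:F. ✗
c: successors {a, c, d, f, g, h}; ◇□q there: a:F, c:F, d:F, f:F, g:F, h:F. ✗
d: successors {a, c, d, e, g, h}; ◇□q there: a:F, c:F, d:F, e:F, g:F, h:F. ✗
e: successors {a, c, e, f}; ◇□q there: a:F, c:F, e:F, f:F. ✗
f: successors {a, d, e, g, h}; ◇□q there: a:F, d:F, e:F, g:F, h:F. ✗
g: successors {a, c, e}; ◇□q there: a:F, c:F, e:F. ✗
h: successors {a, e, f, g, h}; ◇□q there: a:F, e:F, f:F, g:F, h:F. ✗
Satisfying worlds: ∅.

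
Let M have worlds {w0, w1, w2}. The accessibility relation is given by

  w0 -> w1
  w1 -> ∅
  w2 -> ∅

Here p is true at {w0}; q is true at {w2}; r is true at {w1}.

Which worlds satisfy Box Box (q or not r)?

{w0, w1, w2}

w0: successors {w1}; Box (q or not r) there: w1:T. ✓
w1: no successors, so Box Box (q or not r) holds vacuously. ✓
w2: no successors, so Box Box (q or not r) holds vacuously. ✓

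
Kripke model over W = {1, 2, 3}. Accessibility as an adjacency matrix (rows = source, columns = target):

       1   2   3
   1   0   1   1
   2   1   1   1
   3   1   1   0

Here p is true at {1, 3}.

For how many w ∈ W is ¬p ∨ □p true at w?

1: ¬p is F, □p is F. ✗
2: ¬p is T, □p is F. ✓
3: ¬p is F, □p is F. ✗
Satisfying worlds: {2}.

1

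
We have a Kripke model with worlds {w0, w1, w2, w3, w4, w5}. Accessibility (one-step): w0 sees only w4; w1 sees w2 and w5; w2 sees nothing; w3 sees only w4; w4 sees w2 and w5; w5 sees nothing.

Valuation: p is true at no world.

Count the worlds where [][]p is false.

2

w0: successors {w4}; []p there: w4:F. ✗
w1: successors {w2, w5}; []p there: w2:T, w5:T. ✓
w2: no successors, so [][]p holds vacuously. ✓
w3: successors {w4}; []p there: w4:F. ✗
w4: successors {w2, w5}; []p there: w2:T, w5:T. ✓
w5: no successors, so [][]p holds vacuously. ✓
Satisfying worlds: {w1, w2, w4, w5}.
So [][]p fails at the other 2 worlds.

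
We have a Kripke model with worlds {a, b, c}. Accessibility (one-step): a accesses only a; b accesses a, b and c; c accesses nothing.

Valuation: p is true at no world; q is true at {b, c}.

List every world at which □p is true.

{c}

a: successors {a}; p there: a:F. ✗
b: successors {a, b, c}; p there: a:F, b:F, c:F. ✗
c: no successors, so □p holds vacuously. ✓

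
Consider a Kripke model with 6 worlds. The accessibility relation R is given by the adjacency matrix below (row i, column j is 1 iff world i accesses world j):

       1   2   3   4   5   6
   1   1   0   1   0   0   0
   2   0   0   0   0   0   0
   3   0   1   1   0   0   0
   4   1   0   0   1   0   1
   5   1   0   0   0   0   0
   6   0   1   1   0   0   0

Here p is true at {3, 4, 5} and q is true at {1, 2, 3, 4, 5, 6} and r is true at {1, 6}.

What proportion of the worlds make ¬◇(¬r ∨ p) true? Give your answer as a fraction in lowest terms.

1/3

1: ◇(¬r ∨ p) is T. ✗
2: ◇(¬r ∨ p) is F. ✓
3: ◇(¬r ∨ p) is T. ✗
4: ◇(¬r ∨ p) is T. ✗
5: ◇(¬r ∨ p) is F. ✓
6: ◇(¬r ∨ p) is T. ✗
That's 2 of 6 worlds, so 2/6 = 1/3.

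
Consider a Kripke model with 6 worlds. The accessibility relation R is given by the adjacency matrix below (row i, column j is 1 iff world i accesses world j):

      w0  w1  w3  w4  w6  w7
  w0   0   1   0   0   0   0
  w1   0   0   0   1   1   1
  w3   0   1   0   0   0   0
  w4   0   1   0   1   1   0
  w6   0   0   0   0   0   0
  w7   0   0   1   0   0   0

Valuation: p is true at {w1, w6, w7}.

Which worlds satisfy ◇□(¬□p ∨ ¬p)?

w0: successors {w1}; □(¬□p ∨ ¬p) there: w1:F. ✗
w1: successors {w4, w6, w7}; □(¬□p ∨ ¬p) there: w4:F, w6:T, w7:T. ✓
w3: successors {w1}; □(¬□p ∨ ¬p) there: w1:F. ✗
w4: successors {w1, w4, w6}; □(¬□p ∨ ¬p) there: w1:F, w4:F, w6:T. ✓
w6: no successors, so ◇□(¬□p ∨ ¬p) fails. ✗
w7: successors {w3}; □(¬□p ∨ ¬p) there: w3:T. ✓

{w1, w4, w7}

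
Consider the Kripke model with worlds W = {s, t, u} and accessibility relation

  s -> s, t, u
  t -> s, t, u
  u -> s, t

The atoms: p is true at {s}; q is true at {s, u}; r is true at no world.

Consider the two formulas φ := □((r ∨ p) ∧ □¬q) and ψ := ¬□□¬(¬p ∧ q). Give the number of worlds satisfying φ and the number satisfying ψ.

0 and 3

For □((r ∨ p) ∧ □¬q):
s: successors {s, t, u}; (r ∨ p) ∧ □¬q there: s:F, t:F, u:F. ✗
t: successors {s, t, u}; (r ∨ p) ∧ □¬q there: s:F, t:F, u:F. ✗
u: successors {s, t}; (r ∨ p) ∧ □¬q there: s:F, t:F. ✗
— 0 worlds.
For ¬□□¬(¬p ∧ q):
s: □□¬(¬p ∧ q) is F. ✓
t: □□¬(¬p ∧ q) is F. ✓
u: □□¬(¬p ∧ q) is F. ✓
— 3 worlds.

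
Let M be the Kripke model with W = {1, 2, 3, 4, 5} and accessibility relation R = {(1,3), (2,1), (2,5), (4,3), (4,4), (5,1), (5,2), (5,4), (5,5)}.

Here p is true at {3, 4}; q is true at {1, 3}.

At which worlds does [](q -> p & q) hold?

{1, 3, 4}

1: successors {3}; q -> p & q there: 3:T. ✓
2: successors {1, 5}; q -> p & q there: 1:F, 5:T. ✗
3: no successors, so [](q -> p & q) holds vacuously. ✓
4: successors {3, 4}; q -> p & q there: 3:T, 4:T. ✓
5: successors {1, 2, 4, 5}; q -> p & q there: 1:F, 2:T, 4:T, 5:T. ✗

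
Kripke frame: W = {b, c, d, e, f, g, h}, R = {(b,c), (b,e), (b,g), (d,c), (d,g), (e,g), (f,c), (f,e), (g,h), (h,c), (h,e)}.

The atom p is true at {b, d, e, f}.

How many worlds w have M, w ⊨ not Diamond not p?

1

b: Diamond not p is T. ✗
c: Diamond not p is F. ✓
d: Diamond not p is T. ✗
e: Diamond not p is T. ✗
f: Diamond not p is T. ✗
g: Diamond not p is T. ✗
h: Diamond not p is T. ✗
Satisfying worlds: {c}.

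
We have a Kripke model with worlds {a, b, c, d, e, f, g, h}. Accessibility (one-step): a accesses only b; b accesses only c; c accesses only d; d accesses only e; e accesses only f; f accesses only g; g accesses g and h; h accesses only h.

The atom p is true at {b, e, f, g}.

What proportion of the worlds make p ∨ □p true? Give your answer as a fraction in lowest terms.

3/4

a: p is F, □p is T. ✓
b: p is T, □p is F. ✓
c: p is F, □p is F. ✗
d: p is F, □p is T. ✓
e: p is T, □p is T. ✓
f: p is T, □p is T. ✓
g: p is T, □p is F. ✓
h: p is F, □p is F. ✗
That's 6 of 8 worlds, so 6/8 = 3/4.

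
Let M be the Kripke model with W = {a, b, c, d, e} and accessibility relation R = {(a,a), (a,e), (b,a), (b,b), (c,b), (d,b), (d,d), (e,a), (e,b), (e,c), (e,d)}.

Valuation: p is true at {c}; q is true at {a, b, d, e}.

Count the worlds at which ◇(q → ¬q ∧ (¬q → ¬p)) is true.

1

a: successors {a, e}; q → ¬q ∧ (¬q → ¬p) there: a:F, e:F. ✗
b: successors {a, b}; q → ¬q ∧ (¬q → ¬p) there: a:F, b:F. ✗
c: successors {b}; q → ¬q ∧ (¬q → ¬p) there: b:F. ✗
d: successors {b, d}; q → ¬q ∧ (¬q → ¬p) there: b:F, d:F. ✗
e: successors {a, b, c, d}; q → ¬q ∧ (¬q → ¬p) there: a:F, b:F, c:T, d:F. ✓
Satisfying worlds: {e}.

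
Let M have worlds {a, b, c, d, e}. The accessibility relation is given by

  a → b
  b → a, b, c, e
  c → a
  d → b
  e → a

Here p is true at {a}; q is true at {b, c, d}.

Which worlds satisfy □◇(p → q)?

{a, c, d, e}

a: successors {b}; ◇(p → q) there: b:T. ✓
b: successors {a, b, c, e}; ◇(p → q) there: a:T, b:T, c:F, e:F. ✗
c: successors {a}; ◇(p → q) there: a:T. ✓
d: successors {b}; ◇(p → q) there: b:T. ✓
e: successors {a}; ◇(p → q) there: a:T. ✓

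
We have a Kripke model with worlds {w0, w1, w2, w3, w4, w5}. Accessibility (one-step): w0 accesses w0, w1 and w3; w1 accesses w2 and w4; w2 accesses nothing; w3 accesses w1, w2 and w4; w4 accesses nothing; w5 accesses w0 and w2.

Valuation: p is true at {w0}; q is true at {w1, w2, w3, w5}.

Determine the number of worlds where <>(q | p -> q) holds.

w0: successors {w0, w1, w3}; q | p -> q there: w0:F, w1:T, w3:T. ✓
w1: successors {w2, w4}; q | p -> q there: w2:T, w4:T. ✓
w2: no successors, so <>(q | p -> q) fails. ✗
w3: successors {w1, w2, w4}; q | p -> q there: w1:T, w2:T, w4:T. ✓
w4: no successors, so <>(q | p -> q) fails. ✗
w5: successors {w0, w2}; q | p -> q there: w0:F, w2:T. ✓
Satisfying worlds: {w0, w1, w3, w5}.

4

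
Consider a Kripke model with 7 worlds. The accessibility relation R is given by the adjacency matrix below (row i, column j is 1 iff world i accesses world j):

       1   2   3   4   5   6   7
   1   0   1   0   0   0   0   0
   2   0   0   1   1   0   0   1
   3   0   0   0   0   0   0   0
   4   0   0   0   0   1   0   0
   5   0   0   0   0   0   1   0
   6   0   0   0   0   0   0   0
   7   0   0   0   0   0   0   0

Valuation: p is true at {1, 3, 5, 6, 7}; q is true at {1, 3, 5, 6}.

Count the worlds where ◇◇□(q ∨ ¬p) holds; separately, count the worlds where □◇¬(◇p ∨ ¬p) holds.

For ◇◇□(q ∨ ¬p):
1: successors {2}; ◇□(q ∨ ¬p) there: 2:T. ✓
2: successors {3, 4, 7}; ◇□(q ∨ ¬p) there: 3:F, 4:T, 7:F. ✓
3: no successors, so ◇◇□(q ∨ ¬p) fails. ✗
4: successors {5}; ◇□(q ∨ ¬p) there: 5:T. ✓
5: successors {6}; ◇□(q ∨ ¬p) there: 6:F. ✗
6: no successors, so ◇◇□(q ∨ ¬p) fails. ✗
7: no successors, so ◇◇□(q ∨ ¬p) fails. ✗
— 3 worlds.
For □◇¬(◇p ∨ ¬p):
1: successors {2}; ◇¬(◇p ∨ ¬p) there: 2:T. ✓
2: successors {3, 4, 7}; ◇¬(◇p ∨ ¬p) there: 3:F, 4:F, 7:F. ✗
3: no successors, so □◇¬(◇p ∨ ¬p) holds vacuously. ✓
4: successors {5}; ◇¬(◇p ∨ ¬p) there: 5:T. ✓
5: successors {6}; ◇¬(◇p ∨ ¬p) there: 6:F. ✗
6: no successors, so □◇¬(◇p ∨ ¬p) holds vacuously. ✓
7: no successors, so □◇¬(◇p ∨ ¬p) holds vacuously. ✓
— 5 worlds.

3 and 5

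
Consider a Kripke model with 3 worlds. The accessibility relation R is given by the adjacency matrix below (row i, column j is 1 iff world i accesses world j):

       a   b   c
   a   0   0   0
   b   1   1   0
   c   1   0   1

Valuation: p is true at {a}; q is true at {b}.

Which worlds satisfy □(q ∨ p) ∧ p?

{a}

a: □(q ∨ p) is T, p is T. ✓
b: □(q ∨ p) is T, p is F. ✗
c: □(q ∨ p) is F, p is F. ✗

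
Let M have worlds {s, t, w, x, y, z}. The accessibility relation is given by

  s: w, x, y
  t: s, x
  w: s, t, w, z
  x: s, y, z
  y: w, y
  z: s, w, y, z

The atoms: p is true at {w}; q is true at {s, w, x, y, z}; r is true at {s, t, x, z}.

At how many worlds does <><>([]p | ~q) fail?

s: successors {w, x, y}; <>([]p | ~q) there: w:T, x:F, y:F. ✓
t: successors {s, x}; <>([]p | ~q) there: s:F, x:F. ✗
w: successors {s, t, w, z}; <>([]p | ~q) there: s:F, t:F, w:T, z:F. ✓
x: successors {s, y, z}; <>([]p | ~q) there: s:F, y:F, z:F. ✗
y: successors {w, y}; <>([]p | ~q) there: w:T, y:F. ✓
z: successors {s, w, y, z}; <>([]p | ~q) there: s:F, w:T, y:F, z:F. ✓
Satisfying worlds: {s, w, y, z}.
So <><>([]p | ~q) fails at the other 2 worlds.

2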